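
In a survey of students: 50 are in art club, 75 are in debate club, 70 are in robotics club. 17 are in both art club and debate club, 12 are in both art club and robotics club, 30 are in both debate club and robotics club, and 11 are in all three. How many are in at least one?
|A∪B∪C| = 50+75+70-17-12-30+11 = 147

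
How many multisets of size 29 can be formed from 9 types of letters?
C(29+9-1, 9-1) = C(37, 8) = 38608020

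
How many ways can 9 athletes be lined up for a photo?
9! = 362880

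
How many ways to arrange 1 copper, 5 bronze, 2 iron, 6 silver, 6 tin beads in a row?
20! / (1! × 5! × 2! × 6! × 6!) = 19554575040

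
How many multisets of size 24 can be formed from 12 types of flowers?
C(24+12-1, 12-1) = C(35, 11) = 417225900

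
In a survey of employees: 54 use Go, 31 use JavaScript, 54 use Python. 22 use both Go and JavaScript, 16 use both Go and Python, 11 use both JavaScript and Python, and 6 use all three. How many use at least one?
|A∪B∪C| = 54+31+54-22-16-11+6 = 96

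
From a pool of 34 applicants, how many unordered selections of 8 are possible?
C(34,8) = 34!/(8!×26!) = 18156204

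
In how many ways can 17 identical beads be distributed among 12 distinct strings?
C(17+12-1, 12-1) = C(28, 11) = 21474180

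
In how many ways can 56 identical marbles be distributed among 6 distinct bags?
C(56+6-1, 6-1) = C(61, 5) = 5949147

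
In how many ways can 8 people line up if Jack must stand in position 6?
Fix one position: (8-1)! = 5040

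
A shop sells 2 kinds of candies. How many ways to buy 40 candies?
C(40+2-1, 2-1) = C(41, 1) = 41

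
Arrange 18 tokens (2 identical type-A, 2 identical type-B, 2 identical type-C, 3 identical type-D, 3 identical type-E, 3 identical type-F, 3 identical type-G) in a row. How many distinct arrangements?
18! / (2! × 2! × 2! × 3! × 3! × 3! × 3!) = 617512896000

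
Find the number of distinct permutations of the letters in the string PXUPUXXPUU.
10! / (3! × 4! × 3!) = 4200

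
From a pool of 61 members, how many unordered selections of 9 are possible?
C(61,9) = 61!/(9!×52!) = 17341763505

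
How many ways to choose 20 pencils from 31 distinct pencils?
C(31,20) = 31!/(20!×11!) = 84672315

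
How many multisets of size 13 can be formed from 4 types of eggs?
C(13+4-1, 4-1) = C(16, 3) = 560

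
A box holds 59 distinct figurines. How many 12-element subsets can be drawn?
C(59,12) = 59!/(12!×47!) = 1119487075980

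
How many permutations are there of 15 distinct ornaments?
15! = 1307674368000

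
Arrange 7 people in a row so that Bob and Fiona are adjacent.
Treat as block: (7-1)! × 2! = 720 × 2 = 1440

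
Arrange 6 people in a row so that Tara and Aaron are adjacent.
Treat as block: (6-1)! × 2! = 120 × 2 = 240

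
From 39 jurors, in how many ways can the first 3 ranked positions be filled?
P(39,3) = 39!/(39-3)! = 54834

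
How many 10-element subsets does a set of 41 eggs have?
C(41,10) = 41!/(10!×31!) = 1121099408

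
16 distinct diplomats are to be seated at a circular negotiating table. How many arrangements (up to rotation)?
Circular: fix one position, arrange the rest. (16-1)! = 1307674368000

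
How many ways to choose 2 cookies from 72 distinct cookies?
C(72,2) = 72!/(2!×70!) = 2556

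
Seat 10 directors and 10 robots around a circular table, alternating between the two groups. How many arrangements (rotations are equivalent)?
Fix one of the directors: (10-1)! ways for the remaining directors, × 10! ways for the robots = 362880 × 3628800 = 1316818944000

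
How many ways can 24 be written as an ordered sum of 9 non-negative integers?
C(24+9-1, 9-1) = C(32, 8) = 10518300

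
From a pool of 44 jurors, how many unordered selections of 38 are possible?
C(44,38) = 44!/(38!×6!) = 7059052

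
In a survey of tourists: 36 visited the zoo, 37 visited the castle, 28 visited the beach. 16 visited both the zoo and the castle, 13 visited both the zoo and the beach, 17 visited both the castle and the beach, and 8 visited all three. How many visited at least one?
|A∪B∪C| = 36+37+28-16-13-17+8 = 63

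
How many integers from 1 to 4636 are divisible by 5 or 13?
⌊4636/5⌋ + ⌊4636/13⌋ - ⌊4636/65⌋ = 927 + 356 - 71 = 1212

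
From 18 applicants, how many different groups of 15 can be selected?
C(18,15) = 18!/(15!×3!) = 816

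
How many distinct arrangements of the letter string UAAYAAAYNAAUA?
13! / (8! × 1! × 2! × 2!) = 38610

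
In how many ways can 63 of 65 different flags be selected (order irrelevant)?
C(65,63) = 65!/(63!×2!) = 2080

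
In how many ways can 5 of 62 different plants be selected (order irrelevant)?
C(62,5) = 62!/(5!×57!) = 6471002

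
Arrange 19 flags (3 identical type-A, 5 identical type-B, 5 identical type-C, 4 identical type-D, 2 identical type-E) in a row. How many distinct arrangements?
19! / (3! × 5! × 5! × 4! × 2!) = 29331862560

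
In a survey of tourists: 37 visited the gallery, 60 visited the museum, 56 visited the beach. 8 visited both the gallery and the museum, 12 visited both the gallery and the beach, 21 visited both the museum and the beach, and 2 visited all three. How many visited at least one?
|A∪B∪C| = 37+60+56-8-12-21+2 = 114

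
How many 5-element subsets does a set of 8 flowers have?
C(8,5) = 8!/(5!×3!) = 56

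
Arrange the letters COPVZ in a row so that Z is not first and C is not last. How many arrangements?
By inclusion-exclusion: 5! - 2×(5-1)! + (5-2)! = 120 - 48 + 6 = 78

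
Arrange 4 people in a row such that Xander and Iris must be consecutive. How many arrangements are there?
Treat the 2 as one block: (4-2+1)! × 2! = 6 × 2 = 12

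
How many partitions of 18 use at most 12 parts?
By conjugation, equals partitions of 18 into parts ≤ 12. Let r_j(i) = number of partitions of i into parts ≤ j, for i = 0..18. r_1(i) = 1 for all i; r_j(i) = r_{j-1}(i) + r_j(i-j). Rows j = 2..12: ≤2: 1 1 2 2 3 3 4 4 5 5 6 6 7 7 8 8 9 9 10; ≤3: 1 1 2 3 4 5 7 8 10 12 14 16 19 21 24 27 30 33 37; ≤4: 1 1 2 3 5 6 9 11 15 18 23 27 34 39 47 54 64 72 84; ≤5: 1 1 2 3 5 7 10 13 18 23 30 37 47 57 70 84 101 119 141; ≤6: 1 1 2 3 5 7 11 14 20 26 35 44 58 71 90 110 136 163 199; ≤7: 1 1 2 3 5 7 11 15 21 28 38 49 65 82 105 131 164 201 248; ≤8: 1 1 2 3 5 7 11 15 22 29 40 52 70 89 116 146 186 230 288; ≤9: 1 1 2 3 5 7 11 15 22 30 41 54 73 94 123 157 201 252 318; ≤10: 1 1 2 3 5 7 11 15 22 30 42 55 75 97 128 164 212 267 340; ≤11: 1 1 2 3 5 7 11 15 22 30 42 56 76 99 131 169 219 278 355; ≤12: 1 1 2 3 5 7 11 15 22 30 42 56 77 100 133 172 224 285 366. r_12(18) = 366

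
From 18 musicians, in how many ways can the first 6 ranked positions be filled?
P(18,6) = 18!/(18-6)! = 13366080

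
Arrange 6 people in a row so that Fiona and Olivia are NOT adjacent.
Total - adjacent = 6! - (6-1)!×2 = 720 - 240 = 480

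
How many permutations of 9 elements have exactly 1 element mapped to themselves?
Choose the 1 fixed point C(9,1) = 9, derange the rest: !8 = Σ_{j=0}^{8} (-1)^j·8!/j! = 40320 - 40320 + 20160 - 6720 + 1680 - 336 + 56 - 8 + 1 = 14833. Product = 9 × 14833 = 133497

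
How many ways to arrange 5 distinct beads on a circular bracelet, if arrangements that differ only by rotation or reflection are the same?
(5-1)!/2 = 24/2 = 12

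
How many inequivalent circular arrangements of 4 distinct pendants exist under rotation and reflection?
(4-1)!/2 = 6/2 = 3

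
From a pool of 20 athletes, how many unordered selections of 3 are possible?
C(20,3) = 20!/(3!×17!) = 1140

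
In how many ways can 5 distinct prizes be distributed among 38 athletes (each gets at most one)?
P(38,5) = 38!/(38-5)! = 60233040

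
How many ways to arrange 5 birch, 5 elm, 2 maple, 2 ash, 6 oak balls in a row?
20! / (5! × 5! × 2! × 2! × 6!) = 58663725120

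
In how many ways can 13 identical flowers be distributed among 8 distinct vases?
C(13+8-1, 8-1) = C(20, 7) = 77520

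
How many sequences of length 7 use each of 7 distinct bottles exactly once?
7! = 5040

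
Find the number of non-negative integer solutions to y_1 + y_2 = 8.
C(8+2-1, 2-1) = C(9, 1) = 9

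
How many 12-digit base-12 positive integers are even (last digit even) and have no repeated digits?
Last∈{0,2,4,6,8,10}. Last=0: 39916800. Last nonzero: 5×10×P(10,10) = 181440000. Total = 221356800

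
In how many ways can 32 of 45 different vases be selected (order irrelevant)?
C(45,32) = 45!/(32!×13!) = 73006209045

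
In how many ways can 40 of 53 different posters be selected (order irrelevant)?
C(53,40) = 53!/(40!×13!) = 841392966470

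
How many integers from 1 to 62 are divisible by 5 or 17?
⌊62/5⌋ + ⌊62/17⌋ - ⌊62/85⌋ = 12 + 3 - 0 = 15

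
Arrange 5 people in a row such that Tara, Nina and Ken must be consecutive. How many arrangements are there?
Treat the 3 as one block: (5-3+1)! × 3! = 6 × 6 = 36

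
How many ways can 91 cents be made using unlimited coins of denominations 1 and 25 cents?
Coefficient of x^91 in 1/(1-x^1) · 1/(1-x^25). Use j coins of 25 for j = 0..⌊91/25⌋ = 3, the rest in 1s: 3 + 1 = 4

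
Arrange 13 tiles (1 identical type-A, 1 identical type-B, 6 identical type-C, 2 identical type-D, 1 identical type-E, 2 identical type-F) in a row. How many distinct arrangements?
13! / (1! × 1! × 6! × 2! × 1! × 2!) = 2162160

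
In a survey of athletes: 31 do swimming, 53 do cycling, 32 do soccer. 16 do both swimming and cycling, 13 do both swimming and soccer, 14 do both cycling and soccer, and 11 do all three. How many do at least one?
|A∪B∪C| = 31+53+32-16-13-14+11 = 84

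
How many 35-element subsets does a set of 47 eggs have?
C(47,35) = 47!/(35!×12!) = 52251400851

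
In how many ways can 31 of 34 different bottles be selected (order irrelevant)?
C(34,31) = 34!/(31!×3!) = 5984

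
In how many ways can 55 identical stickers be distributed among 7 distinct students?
C(55+7-1, 7-1) = C(61, 6) = 55525372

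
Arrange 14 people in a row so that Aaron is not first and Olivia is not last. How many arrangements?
By inclusion-exclusion: 14! - 2×(14-1)! + (14-2)! = 87178291200 - 12454041600 + 479001600 = 75203251200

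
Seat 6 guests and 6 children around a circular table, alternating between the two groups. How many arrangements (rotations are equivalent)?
Fix one of the guests: (6-1)! ways for the remaining guests, × 6! ways for the children = 120 × 720 = 86400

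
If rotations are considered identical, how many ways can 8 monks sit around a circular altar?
Circular: fix one position, arrange the rest. (8-1)! = 5040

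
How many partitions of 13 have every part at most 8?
Let r_j(i) = number of partitions of i into parts ≤ j, for i = 0..13. r_1(i) = 1 for all i; r_j(i) = r_{j-1}(i) + r_j(i-j). Rows j = 2..8: ≤2: 1 1 2 2 3 3 4 4 5 5 6 6 7 7; ≤3: 1 1 2 3 4 5 7 8 10 12 14 16 19 21; ≤4: 1 1 2 3 5 6 9 11 15 18 23 27 34 39; ≤5: 1 1 2 3 5 7 10 13 18 23 30 37 47 57; ≤6: 1 1 2 3 5 7 11 14 20 26 35 44 58 71; ≤7: 1 1 2 3 5 7 11 15 21 28 38 49 65 82; ≤8: 1 1 2 3 5 7 11 15 22 29 40 52 70 89. r_8(13) = 89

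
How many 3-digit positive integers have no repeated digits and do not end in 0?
Last digit: 9 nonzero choices. First digit: 8 (nonzero, ≠last). Middle 1: P(8,1) = 8. Total = 576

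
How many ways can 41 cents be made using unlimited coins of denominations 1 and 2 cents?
Coefficient of x^41 in 1/(1-x^1) · 1/(1-x^2). Use j coins of 2 for j = 0..⌊41/2⌋ = 20, the rest in 1s: 20 + 1 = 21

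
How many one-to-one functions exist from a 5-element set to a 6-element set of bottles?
P(6,5) = 6!/(6-5)! = 720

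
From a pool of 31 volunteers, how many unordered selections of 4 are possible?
C(31,4) = 31!/(4!×27!) = 31465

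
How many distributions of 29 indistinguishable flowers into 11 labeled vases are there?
C(29+11-1, 11-1) = C(39, 10) = 635745396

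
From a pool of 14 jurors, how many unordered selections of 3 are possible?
C(14,3) = 14!/(3!×11!) = 364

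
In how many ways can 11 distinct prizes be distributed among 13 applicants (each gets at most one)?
P(13,11) = 13!/(13-11)! = 3113510400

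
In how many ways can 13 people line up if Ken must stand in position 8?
Fix one position: (13-1)! = 479001600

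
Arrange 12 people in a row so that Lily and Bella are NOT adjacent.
Total - adjacent = 12! - (12-1)!×2 = 479001600 - 79833600 = 399168000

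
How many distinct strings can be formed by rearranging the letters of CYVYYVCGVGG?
11! / (3! × 3! × 3! × 2!) = 92400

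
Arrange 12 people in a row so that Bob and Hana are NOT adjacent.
Total - adjacent = 12! - (12-1)!×2 = 479001600 - 79833600 = 399168000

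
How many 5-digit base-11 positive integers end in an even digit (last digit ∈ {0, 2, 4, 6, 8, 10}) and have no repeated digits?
Last∈{0,2,4,6,8,10}. Last=0: 5040. Last nonzero: 5×9×P(9,3) = 22680. Total = 27720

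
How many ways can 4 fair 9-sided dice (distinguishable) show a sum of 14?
Coefficient of x^14 in (x + x² + ... + x^9)^4. By inclusion-exclusion on dice exceeding 9: Σ_j (-1)^j C(4,j)·C(14-1-9j, 3) = C(4,0)·C(13,3) - C(4,1)·C(4,3) = 1·286 - 4·4 = 270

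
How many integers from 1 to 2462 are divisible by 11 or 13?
⌊2462/11⌋ + ⌊2462/13⌋ - ⌊2462/143⌋ = 223 + 189 - 17 = 395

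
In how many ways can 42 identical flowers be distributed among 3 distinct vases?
C(42+3-1, 3-1) = C(44, 2) = 946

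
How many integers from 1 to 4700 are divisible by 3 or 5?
⌊4700/3⌋ + ⌊4700/5⌋ - ⌊4700/15⌋ = 1566 + 940 - 313 = 2193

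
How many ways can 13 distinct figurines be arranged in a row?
13! = 6227020800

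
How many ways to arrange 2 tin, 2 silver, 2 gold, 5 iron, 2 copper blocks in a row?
13! / (2! × 2! × 2! × 5! × 2!) = 3243240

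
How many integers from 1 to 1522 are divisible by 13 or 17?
⌊1522/13⌋ + ⌊1522/17⌋ - ⌊1522/221⌋ = 117 + 89 - 6 = 200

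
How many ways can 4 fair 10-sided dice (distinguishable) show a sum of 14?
Coefficient of x^14 in (x + x² + ... + x^10)^4. By inclusion-exclusion on dice exceeding 10: Σ_j (-1)^j C(4,j)·C(14-1-10j, 3) = C(4,0)·C(13,3) - C(4,1)·C(3,3) = 1·286 - 4·1 = 282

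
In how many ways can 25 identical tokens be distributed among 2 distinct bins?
C(25+2-1, 2-1) = C(26, 1) = 26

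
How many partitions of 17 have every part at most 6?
Let r_j(i) = number of partitions of i into parts ≤ j, for i = 0..17. r_1(i) = 1 for all i; r_j(i) = r_{j-1}(i) + r_j(i-j). Rows j = 2..6: ≤2: 1 1 2 2 3 3 4 4 5 5 6 6 7 7 8 8 9 9; ≤3: 1 1 2 3 4 5 7 8 10 12 14 16 19 21 24 27 30 33; ≤4: 1 1 2 3 5 6 9 11 15 18 23 27 34 39 47 54 64 72; ≤5: 1 1 2 3 5 7 10 13 18 23 30 37 47 57 70 84 101 119; ≤6: 1 1 2 3 5 7 11 14 20 26 35 44 58 71 90 110 136 163. r_6(17) = 163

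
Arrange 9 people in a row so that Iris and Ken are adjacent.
Treat as block: (9-1)! × 2! = 40320 × 2 = 80640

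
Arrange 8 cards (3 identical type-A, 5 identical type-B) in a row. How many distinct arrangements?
8! / (3! × 5!) = 56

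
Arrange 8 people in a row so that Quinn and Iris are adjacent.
Treat as block: (8-1)! × 2! = 5040 × 2 = 10080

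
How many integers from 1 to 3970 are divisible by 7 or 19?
⌊3970/7⌋ + ⌊3970/19⌋ - ⌊3970/133⌋ = 567 + 208 - 29 = 746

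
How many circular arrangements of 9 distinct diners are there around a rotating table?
Circular: fix one position, arrange the rest. (9-1)! = 40320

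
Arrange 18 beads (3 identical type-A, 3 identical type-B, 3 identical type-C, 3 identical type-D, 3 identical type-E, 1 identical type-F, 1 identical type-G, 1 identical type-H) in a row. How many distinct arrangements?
18! / (3! × 3! × 3! × 3! × 3! × 1! × 1! × 1!) = 823350528000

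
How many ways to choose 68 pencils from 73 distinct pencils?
C(73,68) = 73!/(68!×5!) = 15020334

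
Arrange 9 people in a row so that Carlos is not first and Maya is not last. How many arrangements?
By inclusion-exclusion: 9! - 2×(9-1)! + (9-2)! = 362880 - 80640 + 5040 = 287280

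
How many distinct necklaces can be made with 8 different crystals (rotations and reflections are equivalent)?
(8-1)!/2 = 5040/2 = 2520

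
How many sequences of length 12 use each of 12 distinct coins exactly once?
12! = 479001600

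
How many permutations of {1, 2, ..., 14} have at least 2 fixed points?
Exactly j fixed points: C(14,j)·!(14-j); sum over j ≥ 2 (derangement numbers via !m = (m-1)·(!(m-1) + !(m-2)): !0..!12 = 1, 0, 1, 2, 9, 44, 265, 1854, 14833, 133496, 1334961, 14684570, 176214841). Σ_{j=2}^{14} C(14,j)·!(14-j) = C(14,2)·!12 + C(14,3)·!11 + C(14,4)·!10 + C(14,5)·!9 + C(14,6)·!8 + C(14,7)·!7 + C(14,8)·!6 + C(14,9)·!5 + C(14,10)·!4 + C(14,11)·!3 + C(14,12)·!2 + C(14,13)·!1 + C(14,14)·!0 = 91·176214841 + 364·14684570 + 1001·1334961 + 2002·133496 + 3003·14833 + 3432·1854 + 3003·265 + 2002·44 + 1001·9 + 364·2 + 91·1 + 14·0 + 1·1 = 23036089103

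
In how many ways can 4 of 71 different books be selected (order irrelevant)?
C(71,4) = 71!/(4!×67!) = 971635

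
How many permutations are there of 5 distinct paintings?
5! = 120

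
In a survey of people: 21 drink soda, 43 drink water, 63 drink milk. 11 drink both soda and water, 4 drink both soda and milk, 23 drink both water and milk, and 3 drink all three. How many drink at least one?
|A∪B∪C| = 21+43+63-11-4-23+3 = 92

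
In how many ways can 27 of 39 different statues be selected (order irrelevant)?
C(39,27) = 39!/(27!×12!) = 3910797436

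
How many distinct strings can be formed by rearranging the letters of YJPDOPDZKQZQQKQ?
15! / (2! × 1! × 2! × 1! × 4! × 2! × 1! × 2!) = 3405402000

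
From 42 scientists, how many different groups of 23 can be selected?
C(42,23) = 42!/(23!×19!) = 446775310800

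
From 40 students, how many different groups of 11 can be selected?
C(40,11) = 40!/(11!×29!) = 2311801440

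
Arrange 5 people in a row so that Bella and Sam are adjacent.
Treat as block: (5-1)! × 2! = 24 × 2 = 48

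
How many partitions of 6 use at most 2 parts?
By conjugation, equals partitions of 6 into parts ≤ 2. Let r_j(i) = number of partitions of i into parts ≤ j, for i = 0..6. r_1(i) = 1 for all i; r_j(i) = r_{j-1}(i) + r_j(i-j). Rows j = 2..2: ≤2: 1 1 2 2 3 3 4. r_2(6) = 4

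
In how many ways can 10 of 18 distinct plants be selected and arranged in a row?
P(18,10) = 18!/(18-10)! = 158789030400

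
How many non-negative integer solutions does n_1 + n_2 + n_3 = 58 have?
C(58+3-1, 3-1) = C(60, 2) = 1770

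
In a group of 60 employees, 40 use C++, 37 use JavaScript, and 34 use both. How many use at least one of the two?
|A∪B| = |A| + |B| - |A∩B| = 40 + 37 - 34 = 43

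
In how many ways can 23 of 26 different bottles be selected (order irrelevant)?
C(26,23) = 26!/(23!×3!) = 2600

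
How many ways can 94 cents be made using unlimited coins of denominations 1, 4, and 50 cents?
Coefficient of x^94 in 1/(1-x^1) · 1/(1-x^4) · 1/(1-x^50). Case on j = number of 50-cent coins (j = 0..1); remainder r = 94 - 50j is made from {1,4} in ⌊r/4⌋+1 ways. r = 94, 44 → 24 + 12 = 36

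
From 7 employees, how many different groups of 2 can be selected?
C(7,2) = 7!/(2!×5!) = 21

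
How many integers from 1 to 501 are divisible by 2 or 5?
⌊501/2⌋ + ⌊501/5⌋ - ⌊501/10⌋ = 250 + 100 - 50 = 300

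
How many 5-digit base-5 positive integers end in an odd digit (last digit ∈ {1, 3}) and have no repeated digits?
Last∈{1,3}. Last=0: 0. Last nonzero: 2×3×P(3,3) = 36. Total = 36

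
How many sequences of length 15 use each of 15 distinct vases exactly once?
15! = 1307674368000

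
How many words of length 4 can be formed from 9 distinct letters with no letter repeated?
P(9,4) = 9!/(9-4)! = 3024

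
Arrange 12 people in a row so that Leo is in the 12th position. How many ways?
Fix one position: (12-1)! = 39916800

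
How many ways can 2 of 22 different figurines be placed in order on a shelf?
P(22,2) = 22!/(22-2)! = 462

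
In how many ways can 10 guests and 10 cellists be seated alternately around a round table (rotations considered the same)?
Fix one of the guests: (10-1)! ways for the remaining guests, × 10! ways for the cellists = 362880 × 3628800 = 1316818944000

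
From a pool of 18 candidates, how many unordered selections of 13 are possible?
C(18,13) = 18!/(13!×5!) = 8568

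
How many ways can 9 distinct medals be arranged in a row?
9! = 362880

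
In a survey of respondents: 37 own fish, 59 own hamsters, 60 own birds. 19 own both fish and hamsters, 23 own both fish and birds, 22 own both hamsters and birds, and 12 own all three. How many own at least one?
|A∪B∪C| = 37+59+60-19-23-22+12 = 104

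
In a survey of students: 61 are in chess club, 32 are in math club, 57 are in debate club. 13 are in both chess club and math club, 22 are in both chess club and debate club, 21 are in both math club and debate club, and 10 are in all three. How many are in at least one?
|A∪B∪C| = 61+32+57-13-22-21+10 = 104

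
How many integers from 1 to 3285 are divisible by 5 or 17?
⌊3285/5⌋ + ⌊3285/17⌋ - ⌊3285/85⌋ = 657 + 193 - 38 = 812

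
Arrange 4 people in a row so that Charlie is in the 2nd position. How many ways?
Fix one position: (4-1)! = 6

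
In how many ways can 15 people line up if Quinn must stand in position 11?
Fix one position: (15-1)! = 87178291200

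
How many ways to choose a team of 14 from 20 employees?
C(20,14) = 20!/(14!×6!) = 38760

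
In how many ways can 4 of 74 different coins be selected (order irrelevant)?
C(74,4) = 74!/(4!×70!) = 1150626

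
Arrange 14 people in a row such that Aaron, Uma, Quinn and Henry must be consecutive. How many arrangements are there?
Treat the 4 as one block: (14-4+1)! × 4! = 39916800 × 24 = 958003200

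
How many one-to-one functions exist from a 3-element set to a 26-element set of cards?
P(26,3) = 26!/(26-3)! = 15600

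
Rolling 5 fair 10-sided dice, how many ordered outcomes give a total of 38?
Coefficient of x^38 in (x + x² + ... + x^10)^5. By inclusion-exclusion on dice exceeding 10: Σ_j (-1)^j C(5,j)·C(38-1-10j, 4) = C(5,0)·C(37,4) - C(5,1)·C(27,4) + C(5,2)·C(17,4) - C(5,3)·C(7,4) = 1·66045 - 5·17550 + 10·2380 - 10·35 = 1745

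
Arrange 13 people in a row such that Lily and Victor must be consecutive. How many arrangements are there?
Treat the 2 as one block: (13-2+1)! × 2! = 479001600 × 2 = 958003200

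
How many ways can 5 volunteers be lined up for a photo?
5! = 120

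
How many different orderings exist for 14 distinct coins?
14! = 87178291200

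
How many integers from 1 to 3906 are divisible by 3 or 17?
⌊3906/3⌋ + ⌊3906/17⌋ - ⌊3906/51⌋ = 1302 + 229 - 76 = 1455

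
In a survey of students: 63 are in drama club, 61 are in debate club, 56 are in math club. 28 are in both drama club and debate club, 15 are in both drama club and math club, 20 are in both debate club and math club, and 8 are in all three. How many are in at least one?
|A∪B∪C| = 63+61+56-28-15-20+8 = 125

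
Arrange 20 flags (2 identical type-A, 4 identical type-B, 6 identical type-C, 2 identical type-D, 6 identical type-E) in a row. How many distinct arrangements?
20! / (2! × 4! × 6! × 2! × 6!) = 48886437600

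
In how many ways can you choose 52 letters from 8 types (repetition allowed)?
C(52+8-1, 8-1) = C(59, 7) = 341149446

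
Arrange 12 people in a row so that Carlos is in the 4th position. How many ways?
Fix one position: (12-1)! = 39916800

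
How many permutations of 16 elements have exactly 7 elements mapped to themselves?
Choose the 7 fixed points C(16,7) = 11440, derange the rest: !9 = Σ_{j=0}^{9} (-1)^j·9!/j! = 362880 - 362880 + 181440 - 60480 + 15120 - 3024 + 504 - 72 + 9 - 1 = 133496. Product = 11440 × 133496 = 1527194240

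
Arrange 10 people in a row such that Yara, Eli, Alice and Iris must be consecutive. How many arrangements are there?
Treat the 4 as one block: (10-4+1)! × 4! = 5040 × 24 = 120960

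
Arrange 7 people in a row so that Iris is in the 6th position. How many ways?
Fix one position: (7-1)! = 720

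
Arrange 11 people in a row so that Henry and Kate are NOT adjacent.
Total - adjacent = 11! - (11-1)!×2 = 39916800 - 7257600 = 32659200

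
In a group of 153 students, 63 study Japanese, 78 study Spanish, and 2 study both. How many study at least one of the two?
|A∪B| = |A| + |B| - |A∩B| = 63 + 78 - 2 = 139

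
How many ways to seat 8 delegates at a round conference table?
Circular: fix one position, arrange the rest. (8-1)! = 5040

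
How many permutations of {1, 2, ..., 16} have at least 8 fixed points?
Exactly j fixed points: C(16,j)·!(16-j); sum over j ≥ 8 (derangement numbers via !m = (m-1)·(!(m-1) + !(m-2)): !0..!8 = 1, 0, 1, 2, 9, 44, 265, 1854, 14833). Σ_{j=8}^{16} C(16,j)·!(16-j) = C(16,8)·!8 + C(16,9)·!7 + C(16,10)·!6 + C(16,11)·!5 + C(16,12)·!4 + C(16,13)·!3 + C(16,14)·!2 + C(16,15)·!1 + C(16,16)·!0 = 12870·14833 + 11440·1854 + 8008·265 + 4368·44 + 1820·9 + 560·2 + 120·1 + 16·0 + 1·1 = 214442403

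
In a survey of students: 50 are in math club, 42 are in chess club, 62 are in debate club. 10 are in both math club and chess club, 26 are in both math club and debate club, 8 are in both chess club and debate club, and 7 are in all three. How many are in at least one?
|A∪B∪C| = 50+42+62-10-26-8+7 = 117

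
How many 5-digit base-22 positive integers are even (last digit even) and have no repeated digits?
Last∈{0,2,4,6,8,10,12,14,16,18,20}. Last=0: 143640. Last nonzero: 10×20×P(20,3) = 1368000. Total = 1511640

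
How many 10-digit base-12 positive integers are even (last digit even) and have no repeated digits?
Last∈{0,2,4,6,8,10}. Last=0: 19958400. Last nonzero: 5×10×P(10,8) = 90720000. Total = 110678400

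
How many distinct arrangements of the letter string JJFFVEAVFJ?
10! / (1! × 3! × 2! × 1! × 3!) = 50400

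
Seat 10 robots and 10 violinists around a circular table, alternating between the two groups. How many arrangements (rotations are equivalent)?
Fix one of the robots: (10-1)! ways for the remaining robots, × 10! ways for the violinists = 362880 × 3628800 = 1316818944000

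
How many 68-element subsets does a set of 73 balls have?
C(73,68) = 73!/(68!×5!) = 15020334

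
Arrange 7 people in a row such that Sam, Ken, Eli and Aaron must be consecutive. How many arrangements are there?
Treat the 4 as one block: (7-4+1)! × 4! = 24 × 24 = 576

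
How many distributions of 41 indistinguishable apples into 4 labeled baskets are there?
C(41+4-1, 4-1) = C(44, 3) = 13244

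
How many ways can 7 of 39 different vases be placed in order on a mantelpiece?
P(39,7) = 39!/(39-7)! = 77519922480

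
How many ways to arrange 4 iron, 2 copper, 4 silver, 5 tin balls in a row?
15! / (4! × 2! × 4! × 5!) = 9459450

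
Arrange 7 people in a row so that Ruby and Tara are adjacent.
Treat as block: (7-1)! × 2! = 720 × 2 = 1440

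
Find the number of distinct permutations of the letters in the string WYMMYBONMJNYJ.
13! / (2! × 2! × 3! × 1! × 1! × 3! × 1!) = 43243200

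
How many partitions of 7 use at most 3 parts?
By conjugation, equals partitions of 7 into parts ≤ 3. Let r_j(i) = number of partitions of i into parts ≤ j, for i = 0..7. r_1(i) = 1 for all i; r_j(i) = r_{j-1}(i) + r_j(i-j). Rows j = 2..3: ≤2: 1 1 2 2 3 3 4 4; ≤3: 1 1 2 3 4 5 7 8. r_3(7) = 8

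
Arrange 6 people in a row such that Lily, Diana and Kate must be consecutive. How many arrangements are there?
Treat the 3 as one block: (6-3+1)! × 3! = 24 × 6 = 144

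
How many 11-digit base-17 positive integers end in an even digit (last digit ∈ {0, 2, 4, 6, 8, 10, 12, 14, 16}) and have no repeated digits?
Last∈{0,2,4,6,8,10,12,14,16}. Last=0: 29059430400. Last nonzero: 8×15×P(15,9) = 217945728000. Total = 247005158400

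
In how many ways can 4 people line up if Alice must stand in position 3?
Fix one position: (4-1)! = 6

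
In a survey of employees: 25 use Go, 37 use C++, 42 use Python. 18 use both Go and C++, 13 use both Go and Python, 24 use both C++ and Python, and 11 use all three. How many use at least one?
|A∪B∪C| = 25+37+42-18-13-24+11 = 60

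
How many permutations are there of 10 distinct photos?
10! = 3628800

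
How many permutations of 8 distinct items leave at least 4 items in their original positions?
Exactly j fixed points: C(8,j)·!(8-j); sum over j ≥ 4 (derangement numbers via !m = (m-1)·(!(m-1) + !(m-2)): !0..!4 = 1, 0, 1, 2, 9). Σ_{j=4}^{8} C(8,j)·!(8-j) = C(8,4)·!4 + C(8,5)·!3 + C(8,6)·!2 + C(8,7)·!1 + C(8,8)·!0 = 70·9 + 56·2 + 28·1 + 8·0 + 1·1 = 771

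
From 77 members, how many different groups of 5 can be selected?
C(77,5) = 77!/(5!×72!) = 19757815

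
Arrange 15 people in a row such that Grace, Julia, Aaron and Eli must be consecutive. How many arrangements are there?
Treat the 4 as one block: (15-4+1)! × 4! = 479001600 × 24 = 11496038400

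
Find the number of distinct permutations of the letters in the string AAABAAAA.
8! / (1! × 7!) = 8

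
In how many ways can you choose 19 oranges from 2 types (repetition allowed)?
C(19+2-1, 2-1) = C(20, 1) = 20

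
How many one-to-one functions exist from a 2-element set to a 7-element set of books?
P(7,2) = 7!/(7-2)! = 42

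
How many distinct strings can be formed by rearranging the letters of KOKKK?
5! / (4! × 1!) = 5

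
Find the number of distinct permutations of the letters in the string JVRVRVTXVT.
10! / (1! × 2! × 1! × 4! × 2!) = 37800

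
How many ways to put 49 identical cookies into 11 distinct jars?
C(49+11-1, 11-1) = C(59, 10) = 62828356305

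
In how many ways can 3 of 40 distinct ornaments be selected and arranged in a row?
P(40,3) = 40!/(40-3)! = 59280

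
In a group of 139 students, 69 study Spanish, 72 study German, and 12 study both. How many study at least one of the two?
|A∪B| = |A| + |B| - |A∩B| = 69 + 72 - 12 = 129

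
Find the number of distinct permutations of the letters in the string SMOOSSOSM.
9! / (3! × 2! × 4!) = 1260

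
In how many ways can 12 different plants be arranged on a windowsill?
12! = 479001600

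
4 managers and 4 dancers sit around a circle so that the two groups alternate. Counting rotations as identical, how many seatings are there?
Fix one of the managers: (4-1)! ways for the remaining managers, × 4! ways for the dancers = 6 × 24 = 144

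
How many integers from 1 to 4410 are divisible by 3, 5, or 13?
⌊4410/3⌋+⌊4410/5⌋+⌊4410/13⌋ - ⌊4410/15⌋-⌊4410/39⌋-⌊4410/65⌋ + ⌊4410/195⌋ = 1470+882+339 - 294-113-67 + 22 = 2239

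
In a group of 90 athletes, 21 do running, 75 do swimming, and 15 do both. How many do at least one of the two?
|A∪B| = |A| + |B| - |A∩B| = 21 + 75 - 15 = 81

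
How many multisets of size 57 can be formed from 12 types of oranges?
C(57+12-1, 12-1) = C(68, 11) = 1533058025824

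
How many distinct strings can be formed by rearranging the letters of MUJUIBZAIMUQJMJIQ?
17! / (2! × 3! × 3! × 1! × 1! × 1! × 3! × 3!) = 137225088000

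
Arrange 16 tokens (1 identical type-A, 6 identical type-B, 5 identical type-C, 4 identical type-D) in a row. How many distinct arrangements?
16! / (1! × 6! × 5! × 4!) = 10090080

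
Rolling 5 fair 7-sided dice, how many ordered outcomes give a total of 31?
Coefficient of x^31 in (x + x² + ... + x^7)^5. By inclusion-exclusion on dice exceeding 7: Σ_j (-1)^j C(5,j)·C(31-1-7j, 4) = C(5,0)·C(30,4) - C(5,1)·C(23,4) + C(5,2)·C(16,4) - C(5,3)·C(9,4) = 1·27405 - 5·8855 + 10·1820 - 10·126 = 70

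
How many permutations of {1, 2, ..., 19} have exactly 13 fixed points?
Choose the 13 fixed points C(19,13) = 27132, derange the rest: !6 = Σ_{j=0}^{6} (-1)^j·6!/j! = 720 - 720 + 360 - 120 + 30 - 6 + 1 = 265. Product = 27132 × 265 = 7189980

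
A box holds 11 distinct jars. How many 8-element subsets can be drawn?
C(11,8) = 11!/(8!×3!) = 165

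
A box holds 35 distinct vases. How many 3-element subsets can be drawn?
C(35,3) = 35!/(3!×32!) = 6545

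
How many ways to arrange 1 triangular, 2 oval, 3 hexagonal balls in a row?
6! / (1! × 2! × 3!) = 60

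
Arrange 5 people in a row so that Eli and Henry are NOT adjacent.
Total - adjacent = 5! - (5-1)!×2 = 120 - 48 = 72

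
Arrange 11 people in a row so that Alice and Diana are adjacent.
Treat as block: (11-1)! × 2! = 3628800 × 2 = 7257600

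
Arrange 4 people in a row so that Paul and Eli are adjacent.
Treat as block: (4-1)! × 2! = 6 × 2 = 12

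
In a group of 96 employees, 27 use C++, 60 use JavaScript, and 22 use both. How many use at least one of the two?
|A∪B| = |A| + |B| - |A∩B| = 27 + 60 - 22 = 65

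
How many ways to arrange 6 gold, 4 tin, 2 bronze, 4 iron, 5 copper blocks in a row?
21! / (6! × 4! × 2! × 4! × 5!) = 513307594800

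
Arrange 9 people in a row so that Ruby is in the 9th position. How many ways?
Fix one position: (9-1)! = 40320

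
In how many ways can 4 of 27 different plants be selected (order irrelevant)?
C(27,4) = 27!/(4!×23!) = 17550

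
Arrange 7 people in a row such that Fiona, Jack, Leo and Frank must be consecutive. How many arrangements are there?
Treat the 4 as one block: (7-4+1)! × 4! = 24 × 24 = 576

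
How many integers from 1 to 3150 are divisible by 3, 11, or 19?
⌊3150/3⌋+⌊3150/11⌋+⌊3150/19⌋ - ⌊3150/33⌋-⌊3150/57⌋-⌊3150/209⌋ + ⌊3150/627⌋ = 1050+286+165 - 95-55-15 + 5 = 1341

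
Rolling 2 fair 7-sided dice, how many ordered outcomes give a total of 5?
Coefficient of x^5 in (x + x² + ... + x^7)^2. By inclusion-exclusion on dice exceeding 7: Σ_j (-1)^j C(2,j)·C(5-1-7j, 1) = C(2,0)·C(4,1) = 1·4 = 4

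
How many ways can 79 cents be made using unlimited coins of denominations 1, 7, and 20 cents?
Coefficient of x^79 in 1/(1-x^1) · 1/(1-x^7) · 1/(1-x^20). Case on j = number of 20-cent coins (j = 0..3); remainder r = 79 - 20j is made from {1,7} in ⌊r/7⌋+1 ways. r = 79, 59, 39, 19 → 12 + 9 + 6 + 3 = 30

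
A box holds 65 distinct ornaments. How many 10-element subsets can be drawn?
C(65,10) = 65!/(10!×55!) = 179013799328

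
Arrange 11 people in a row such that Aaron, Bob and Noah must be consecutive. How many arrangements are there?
Treat the 3 as one block: (11-3+1)! × 3! = 362880 × 6 = 2177280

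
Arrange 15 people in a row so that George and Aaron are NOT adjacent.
Total - adjacent = 15! - (15-1)!×2 = 1307674368000 - 174356582400 = 1133317785600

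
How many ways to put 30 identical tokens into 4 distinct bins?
C(30+4-1, 4-1) = C(33, 3) = 5456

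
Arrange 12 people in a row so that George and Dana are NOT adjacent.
Total - adjacent = 12! - (12-1)!×2 = 479001600 - 79833600 = 399168000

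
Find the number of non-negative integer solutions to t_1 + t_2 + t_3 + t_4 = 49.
C(49+4-1, 4-1) = C(52, 3) = 22100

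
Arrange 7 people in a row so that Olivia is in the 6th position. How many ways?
Fix one position: (7-1)! = 720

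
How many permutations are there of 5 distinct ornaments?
5! = 120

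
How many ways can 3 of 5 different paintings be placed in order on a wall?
P(5,3) = 5!/(5-3)! = 60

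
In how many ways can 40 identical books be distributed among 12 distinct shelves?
C(40+12-1, 12-1) = C(51, 11) = 47626016970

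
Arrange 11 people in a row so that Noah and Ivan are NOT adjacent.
Total - adjacent = 11! - (11-1)!×2 = 39916800 - 7257600 = 32659200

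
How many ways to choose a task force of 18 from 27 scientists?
C(27,18) = 27!/(18!×9!) = 4686825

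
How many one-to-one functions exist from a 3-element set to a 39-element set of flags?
P(39,3) = 39!/(39-3)! = 54834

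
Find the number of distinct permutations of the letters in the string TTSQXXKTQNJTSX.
14! / (3! × 4! × 1! × 1! × 1! × 2! × 2!) = 151351200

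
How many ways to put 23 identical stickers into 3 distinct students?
C(23+3-1, 3-1) = C(25, 2) = 300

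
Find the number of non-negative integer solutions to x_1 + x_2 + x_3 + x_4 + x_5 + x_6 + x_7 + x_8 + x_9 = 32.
C(32+9-1, 9-1) = C(40, 8) = 76904685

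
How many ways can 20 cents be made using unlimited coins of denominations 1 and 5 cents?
Coefficient of x^20 in 1/(1-x^1) · 1/(1-x^5). Use j coins of 5 for j = 0..⌊20/5⌋ = 4, the rest in 1s: 4 + 1 = 5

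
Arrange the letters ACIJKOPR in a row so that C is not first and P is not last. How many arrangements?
By inclusion-exclusion: 8! - 2×(8-1)! + (8-2)! = 40320 - 10080 + 720 = 30960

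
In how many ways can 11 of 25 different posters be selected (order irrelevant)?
C(25,11) = 25!/(11!×14!) = 4457400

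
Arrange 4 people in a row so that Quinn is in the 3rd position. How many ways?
Fix one position: (4-1)! = 6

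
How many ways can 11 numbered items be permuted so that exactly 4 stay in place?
Choose the 4 fixed points C(11,4) = 330, derange the rest: !7 = Σ_{j=0}^{7} (-1)^j·7!/j! = 5040 - 5040 + 2520 - 840 + 210 - 42 + 7 - 1 = 1854. Product = 330 × 1854 = 611820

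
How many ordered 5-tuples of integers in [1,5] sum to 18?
Coefficient of x^18 in (x + x² + ... + x^5)^5. By inclusion-exclusion on dice exceeding 5: Σ_j (-1)^j C(5,j)·C(18-1-5j, 4) = C(5,0)·C(17,4) - C(5,1)·C(12,4) + C(5,2)·C(7,4) = 1·2380 - 5·495 + 10·35 = 255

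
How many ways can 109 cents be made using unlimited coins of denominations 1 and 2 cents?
Coefficient of x^109 in 1/(1-x^1) · 1/(1-x^2). Use j coins of 2 for j = 0..⌊109/2⌋ = 54, the rest in 1s: 54 + 1 = 55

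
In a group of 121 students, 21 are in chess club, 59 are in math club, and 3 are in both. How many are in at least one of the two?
|A∪B| = |A| + |B| - |A∩B| = 21 + 59 - 3 = 77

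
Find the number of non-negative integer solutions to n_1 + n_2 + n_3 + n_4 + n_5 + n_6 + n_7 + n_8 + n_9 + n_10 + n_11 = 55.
C(55+11-1, 11-1) = C(65, 10) = 179013799328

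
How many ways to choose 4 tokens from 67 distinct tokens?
C(67,4) = 67!/(4!×63!) = 766480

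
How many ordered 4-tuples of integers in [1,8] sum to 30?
Coefficient of x^30 in (x + x² + ... + x^8)^4. By inclusion-exclusion on dice exceeding 8: Σ_j (-1)^j C(4,j)·C(30-1-8j, 3) = C(4,0)·C(29,3) - C(4,1)·C(21,3) + C(4,2)·C(13,3) - C(4,3)·C(5,3) = 1·3654 - 4·1330 + 6·286 - 4·10 = 10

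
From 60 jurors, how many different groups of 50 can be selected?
C(60,50) = 60!/(50!×10!) = 75394027566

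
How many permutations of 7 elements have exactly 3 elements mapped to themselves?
Choose the 3 fixed points C(7,3) = 35, derange the rest: !4 = Σ_{j=0}^{4} (-1)^j·4!/j! = 24 - 24 + 12 - 4 + 1 = 9. Product = 35 × 9 = 315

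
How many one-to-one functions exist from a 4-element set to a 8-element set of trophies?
P(8,4) = 8!/(8-4)! = 1680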